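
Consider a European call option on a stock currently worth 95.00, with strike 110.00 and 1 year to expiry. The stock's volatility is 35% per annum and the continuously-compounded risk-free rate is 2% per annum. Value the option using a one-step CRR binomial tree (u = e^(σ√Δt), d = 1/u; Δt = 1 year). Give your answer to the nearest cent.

CRR parameters: u = e^(σ√Δt) = e^(0.35·√1) = 1.4191, d = 1/u = 0.7047
Per-period rate: rΔt = 0.02·1 = 0.02, so R = e^0.02 = 1.0202
Risk-neutral probability p = (e^0.02 − 0.7047)/(1.4191 − 0.7047) = 0.3155/0.7144 = 0.4417
Terminal stock prices: S_u = 134.8, S_d = 66.95
Terminal payoffs (S − K): max(24.81, 0) = 24.81, max(-43.05, 0) = 0
Node 0 (S = 95): V_0 = e^(−0.02)·[0.4417·24.8114 + 0.5583·0.0000] = 10.7412

10.74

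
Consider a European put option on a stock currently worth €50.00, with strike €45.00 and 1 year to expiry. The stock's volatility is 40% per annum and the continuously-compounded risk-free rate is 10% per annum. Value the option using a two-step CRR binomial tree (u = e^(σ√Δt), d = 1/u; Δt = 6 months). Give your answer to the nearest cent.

CRR parameters: u = e^(σ√Δt) = e^(0.4·√0.5) = 1.3269, d = 1/u = 0.7536
Per-period rate: rΔt = 0.1·0.5 = 0.05, so R = e^0.05 = 1.0513
Risk-neutral probability p = (e^0.05 − 0.7536)/(1.3269 − 0.7536) = 0.2976/0.5733 = 0.5192
Terminal stock prices: S_uu = 88.03, S_ud = 50, S_dd = 28.4
Terminal payoffs (K − S): max(-43.03, 0) = 0, max(-5, 0) = 0, max(16.6, 0) = 16.6
Node u (S = 66.34): V_u = e^(−0.05)·[0.5192·0.0000 + 0.4808·0.0000] = 0.0000
Node d (S = 37.68): V_d = e^(−0.05)·[0.5192·0.0000 + 0.4808·16.6015] = 7.5928
Node 0 (S = 50): V_0 = e^(−0.05)·[0.5192·0.0000 + 0.4808·7.5928] = 3.4726

€3.47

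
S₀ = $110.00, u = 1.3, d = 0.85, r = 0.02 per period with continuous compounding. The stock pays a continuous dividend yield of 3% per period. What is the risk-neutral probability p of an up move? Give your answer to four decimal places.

Per-period risk-free factor R = e^0.02 = 1.0202; dividend-adjusted growth = e^(0.02−0.03) = 0.9900.
Risk-neutral probability p = (0.9900 − 0.85)/(1.3 − 0.85) = 0.1400/0.4500 = 0.3112

p = 0.3112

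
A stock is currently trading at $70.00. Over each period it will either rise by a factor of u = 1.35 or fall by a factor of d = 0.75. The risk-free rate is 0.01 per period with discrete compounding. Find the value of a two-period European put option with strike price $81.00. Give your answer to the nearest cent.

Risk-neutral probability p = (1 + 0.01 − 0.75)/(1.35 − 0.75) = 0.2600/0.6000 = 0.4333
Terminal stock prices: S_uu = 127.6, S_ud = 70.88, S_dd = 39.38
Terminal payoffs (K − S): max(-46.58, 0) = 0, max(10.12, 0) = 10.12, max(41.62, 0) = 41.62
Node u (S = 94.5): V_u = 1/1.01·[0.4333·0.0000 + 0.5667·10.1250] = 5.6807
Node d (S = 52.5): V_d = 1/1.01·[0.4333·10.1250 + 0.5667·41.6250] = 27.6980
Node 0 (S = 70): V_0 = 1/1.01·[0.4333·5.6807 + 0.5667·27.6980] = 17.9774

$17.98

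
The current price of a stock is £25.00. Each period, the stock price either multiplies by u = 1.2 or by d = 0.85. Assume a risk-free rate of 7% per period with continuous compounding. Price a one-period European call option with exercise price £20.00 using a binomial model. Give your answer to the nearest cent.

£6.35

Risk-neutral probability p = (e^0.07 − 0.85)/(1.2 − 0.85) = 0.2225/0.3500 = 0.6357
Terminal stock prices: S_u = 30, S_d = 21.25
Terminal payoffs (S − K): max(10, 0) = 10, max(1.25, 0) = 1.25
Node 0 (S = 25): V_0 = e^(−0.07)·[0.6357·10.0000 + 0.3643·1.2500] = 6.3521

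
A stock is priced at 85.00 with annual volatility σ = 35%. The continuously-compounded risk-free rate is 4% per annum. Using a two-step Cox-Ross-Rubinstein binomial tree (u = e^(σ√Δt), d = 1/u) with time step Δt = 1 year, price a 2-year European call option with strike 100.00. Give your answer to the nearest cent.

CRR parameters: u = e^(σ√Δt) = e^(0.35·√1) = 1.4191, d = 1/u = 0.7047
Per-period rate: rΔt = 0.04·1 = 0.04, so R = e^0.04 = 1.0408
Risk-neutral probability p = (e^0.04 − 0.7047)/(1.4191 − 0.7047) = 0.3361/0.7144 = 0.4705
Terminal stock prices: S_uu = 171.2, S_ud = 85, S_dd = 42.21
Terminal payoffs (S − K): max(71.17, 0) = 71.17, max(-15, 0) = 0, max(-57.79, 0) = 0
Node u (S = 120.6): V_u = e^(−0.04)·[0.4705·71.1690 + 0.5295·0.0000] = 32.1727
Node d (S = 59.9): V_d = e^(−0.04)·[0.4705·0.0000 + 0.5295·0.0000] = 0.0000
Node 0 (S = 85): V_0 = e^(−0.04)·[0.4705·32.1727 + 0.5295·0.0000] = 14.5440

14.54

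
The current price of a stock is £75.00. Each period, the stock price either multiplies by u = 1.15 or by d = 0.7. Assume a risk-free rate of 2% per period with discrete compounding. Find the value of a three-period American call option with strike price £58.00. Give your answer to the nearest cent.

Risk-neutral probability p = (1 + 0.02 − 0.7)/(1.15 − 0.7) = 0.3200/0.4500 = 0.7111
Terminal stock prices: S_uuu = 114.1, S_uud = 69.43, S_udd = 42.26, S_ddd = 25.72
Terminal payoffs (S − K): max(56.07, 0) = 56.07, max(11.43, 0) = 11.43, max(-15.74, 0) = 0, max(-32.28, 0) = 0
Node uu (S = 99.19): continuation = 1/1.02·[0.7111·56.0656 + 0.2889·11.4312] = 42.3248; exercise value = 41.1875 ≤ continuation, so V_uu = 42.3248
Node ud (S = 60.37): continuation = 1/1.02·[0.7111·11.4312 + 0.2889·0.0000] = 7.9695; exercise value = 2.3750 ≤ continuation, so V_ud = 7.9695
Node dd (S = 36.75): continuation = 1/1.02·[0.7111·0.0000 + 0.2889·0.0000] = 0.0000; exercise value = 0.0000 ≤ continuation, so V_dd = 0.0000
Node u (S = 86.25): continuation = 1/1.02·[0.7111·42.3248 + 0.2889·7.9695] = 31.7646; exercise value = 28.2500 ≤ continuation, so V_u = 31.7646
Node d (S = 52.5): continuation = 1/1.02·[0.7111·7.9695 + 0.2889·0.0000] = 5.5561; exercise value = 0.0000 ≤ continuation, so V_d = 5.5561
Node 0 (S = 75): continuation = 1/1.02·[0.7111·31.7646 + 0.2889·5.5561] = 23.7189; exercise value = 17.0000 ≤ continuation, so V_0 = 23.7189

£23.72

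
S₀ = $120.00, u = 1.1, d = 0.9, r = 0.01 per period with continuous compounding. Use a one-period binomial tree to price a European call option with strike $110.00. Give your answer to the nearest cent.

$11.99

Risk-neutral probability p = (e^0.01 − 0.9)/(1.1 − 0.9) = 0.1101/0.2000 = 0.5503
Terminal stock prices: S_u = 132, S_d = 108
Terminal payoffs (S − K): max(22, 0) = 22, max(-2, 0) = 0
Node 0 (S = 120): V_0 = e^(−0.01)·[0.5503·22.0000 + 0.4497·0.0000] = 11.9851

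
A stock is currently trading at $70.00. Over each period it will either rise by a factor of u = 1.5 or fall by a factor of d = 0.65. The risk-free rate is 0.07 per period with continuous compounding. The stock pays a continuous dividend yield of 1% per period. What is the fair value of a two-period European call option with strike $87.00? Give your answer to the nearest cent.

$14.39

Per-period risk-free factor R = e^0.07 = 1.0725; dividend-adjusted growth = e^(0.07−0.01) = 1.0618.
Risk-neutral probability p = (1.0618 − 0.65)/(1.5 − 0.65) = 0.4118/0.8500 = 0.4845
Terminal stock prices: S_uu = 157.5, S_ud = 68.25, S_dd = 29.58
Terminal payoffs (S − K): max(70.5, 0) = 70.5, max(-18.75, 0) = 0, max(-57.42, 0) = 0
Node u (S = 105): V_u = e^(−0.07)·[0.4845·70.5000 + 0.5155·0.0000] = 31.8489
Node d (S = 45.5): V_d = e^(−0.07)·[0.4845·0.0000 + 0.5155·0.0000] = 0.0000
Node 0 (S = 70): V_0 = e^(−0.07)·[0.4845·31.8489 + 0.5155·0.0000] = 14.3880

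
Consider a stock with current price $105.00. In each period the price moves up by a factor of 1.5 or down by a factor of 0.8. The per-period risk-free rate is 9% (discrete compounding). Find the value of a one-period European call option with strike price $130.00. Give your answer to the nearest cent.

Risk-neutral probability p = (1 + 0.09 − 0.8)/(1.5 − 0.8) = 0.2900/0.7000 = 0.4143
Terminal stock prices: S_u = 157.5, S_d = 84
Terminal payoffs (S − K): max(27.5, 0) = 27.5, max(-46, 0) = 0
Node 0 (S = 105): V_0 = 1/1.09·[0.4143·27.5000 + 0.5857·0.0000] = 10.4522

$10.45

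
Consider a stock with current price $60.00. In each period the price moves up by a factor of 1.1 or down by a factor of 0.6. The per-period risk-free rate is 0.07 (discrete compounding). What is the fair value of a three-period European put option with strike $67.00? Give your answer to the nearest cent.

Risk-neutral probability p = (1 + 0.07 − 0.6)/(1.1 − 0.6) = 0.4700/0.5000 = 0.9400
Terminal stock prices: S_uuu = 79.86, S_uud = 43.56, S_udd = 23.76, S_ddd = 12.96
Terminal payoffs (K − S): max(-12.86, 0) = 0, max(23.44, 0) = 23.44, max(43.24, 0) = 43.24, max(54.04, 0) = 54.04
Node uu (S = 72.6): V_uu = 1/1.07·[0.9400·0.0000 + 0.0600·23.4400] = 1.3144
Node ud (S = 39.6): V_ud = 1/1.07·[0.9400·23.4400 + 0.0600·43.2400] = 23.0168
Node dd (S = 21.6): V_dd = 1/1.07·[0.9400·43.2400 + 0.0600·54.0400] = 41.0168
Node u (S = 66): V_u = 1/1.07·[0.9400·1.3144 + 0.0600·23.0168] = 2.4454
Node d (S = 36): V_d = 1/1.07·[0.9400·23.0168 + 0.0600·41.0168] = 22.5204
Node 0 (S = 60): V_0 = 1/1.07·[0.9400·2.4454 + 0.0600·22.5204] = 3.4111

$3.41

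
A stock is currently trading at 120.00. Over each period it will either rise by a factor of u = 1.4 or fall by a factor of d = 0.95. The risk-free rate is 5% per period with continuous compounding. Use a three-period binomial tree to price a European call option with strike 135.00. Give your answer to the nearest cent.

Risk-neutral probability p = (e^0.05 − 0.95)/(1.4 − 0.95) = 0.1013/0.4500 = 0.2250
Terminal stock prices: S_uuu = 329.3, S_uud = 223.4, S_udd = 151.6, S_ddd = 102.9
Terminal payoffs (S − K): max(194.3, 0) = 194.3, max(88.44, 0) = 88.44, max(16.62, 0) = 16.62, max(-32.12, 0) = 0
Node uu (S = 235.2): V_uu = e^(−0.05)·[0.2250·194.2800 + 0.7750·88.4400] = 106.7840
Node ud (S = 159.6): V_ud = e^(−0.05)·[0.2250·88.4400 + 0.7750·16.6200] = 31.1840
Node dd (S = 108.3): V_dd = e^(−0.05)·[0.2250·16.6200 + 0.7750·0.0000] = 3.5579
Node u (S = 168): V_u = e^(−0.05)·[0.2250·106.7840 + 0.7750·31.1840] = 45.8469
Node d (S = 114): V_d = e^(−0.05)·[0.2250·31.1840 + 0.7750·3.5579] = 9.2983
Node 0 (S = 120): V_0 = e^(−0.05)·[0.2250·45.8469 + 0.7750·9.2983] = 16.6688

16.67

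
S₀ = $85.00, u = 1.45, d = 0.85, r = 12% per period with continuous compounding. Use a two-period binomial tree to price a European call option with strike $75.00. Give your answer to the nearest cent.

$29.09

Risk-neutral probability p = (e^0.12 − 0.85)/(1.45 − 0.85) = 0.2775/0.6000 = 0.4625
Terminal stock prices: S_uu = 178.7, S_ud = 104.8, S_dd = 61.41
Terminal payoffs (S − K): max(103.7, 0) = 103.7, max(29.76, 0) = 29.76, max(-13.59, 0) = 0
Node u (S = 123.2): V_u = e^(−0.12)·[0.4625·103.7125 + 0.5375·29.7625] = 56.7310
Node d (S = 72.25): V_d = e^(−0.12)·[0.4625·29.7625 + 0.5375·0.0000] = 12.2085
Node 0 (S = 85): V_0 = e^(−0.12)·[0.4625·56.7310 + 0.5375·12.2085] = 29.0909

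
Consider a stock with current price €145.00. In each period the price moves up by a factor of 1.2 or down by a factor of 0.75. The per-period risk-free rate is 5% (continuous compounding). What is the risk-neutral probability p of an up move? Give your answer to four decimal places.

Risk-neutral probability p = (e^0.05 − 0.75)/(1.2 − 0.75) = 0.3013/0.4500 = 0.6695

p = 0.6695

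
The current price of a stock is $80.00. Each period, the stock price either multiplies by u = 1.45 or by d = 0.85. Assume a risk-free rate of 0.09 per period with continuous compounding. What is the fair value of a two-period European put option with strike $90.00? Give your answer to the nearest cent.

Risk-neutral probability p = (e^0.09 − 0.85)/(1.45 − 0.85) = 0.2442/0.6000 = 0.4070
Terminal stock prices: S_uu = 168.2, S_ud = 98.6, S_dd = 57.8
Terminal payoffs (K − S): max(-78.2, 0) = 0, max(-8.6, 0) = 0, max(32.2, 0) = 32.2
Node u (S = 116): V_u = e^(−0.09)·[0.4070·0.0000 + 0.5930·0.0000] = 0.0000
Node d (S = 68): V_d = e^(−0.09)·[0.4070·0.0000 + 0.5930·32.2000] = 17.4524
Node 0 (S = 80): V_0 = e^(−0.09)·[0.4070·0.0000 + 0.5930·17.4524] = 9.4592

$9.46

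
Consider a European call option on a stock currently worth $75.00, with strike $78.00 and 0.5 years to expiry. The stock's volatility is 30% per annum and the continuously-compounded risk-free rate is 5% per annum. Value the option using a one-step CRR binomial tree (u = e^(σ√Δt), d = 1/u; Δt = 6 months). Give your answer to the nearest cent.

CRR parameters: u = e^(σ√Δt) = e^(0.3·√0.5) = 1.2363, d = 1/u = 0.8089
Per-period rate: rΔt = 0.05·0.5 = 0.025, so R = e^0.025 = 1.0253
Risk-neutral probability p = (e^0.025 − 0.8089)/(1.2363 − 0.8089) = 0.2165/0.4275 = 0.5064
Terminal stock prices: S_u = 92.72, S_d = 60.66
Terminal payoffs (S − K): max(14.72, 0) = 14.72, max(-17.34, 0) = 0
Node 0 (S = 75): V_0 = e^(−0.025)·[0.5064·14.7233 + 0.4936·0.0000] = 7.2716

$7.27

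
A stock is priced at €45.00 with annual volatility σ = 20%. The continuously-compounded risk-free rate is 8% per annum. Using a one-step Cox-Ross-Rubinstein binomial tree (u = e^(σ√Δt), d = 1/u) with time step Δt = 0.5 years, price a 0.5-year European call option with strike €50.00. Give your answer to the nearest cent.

CRR parameters: u = e^(σ√Δt) = e^(0.2·√0.5) = 1.1519, d = 1/u = 0.8681
Per-period rate: rΔt = 0.08·0.5 = 0.04, so R = e^0.04 = 1.0408
Risk-neutral probability p = (e^0.04 − 0.8681)/(1.1519 − 0.8681) = 0.1727/0.2838 = 0.6085
Terminal stock prices: S_u = 51.84, S_d = 39.07
Terminal payoffs (S − K): max(1.836, 0) = 1.836, max(-10.93, 0) = 0
Node 0 (S = 45): V_0 = e^(−0.04)·[0.6085·1.8359 + 0.3915·0.0000] = 1.0734

€1.07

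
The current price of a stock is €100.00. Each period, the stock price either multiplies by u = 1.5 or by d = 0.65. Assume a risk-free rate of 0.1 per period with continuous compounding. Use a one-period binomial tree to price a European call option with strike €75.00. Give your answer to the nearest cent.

€36.34

Risk-neutral probability p = (e^0.1 − 0.65)/(1.5 − 0.65) = 0.4552/0.8500 = 0.5355
Terminal stock prices: S_u = 150, S_d = 65
Terminal payoffs (S − K): max(75, 0) = 75, max(-10, 0) = 0
Node 0 (S = 100): V_0 = e^(−0.1)·[0.5355·75.0000 + 0.4645·0.0000] = 36.3402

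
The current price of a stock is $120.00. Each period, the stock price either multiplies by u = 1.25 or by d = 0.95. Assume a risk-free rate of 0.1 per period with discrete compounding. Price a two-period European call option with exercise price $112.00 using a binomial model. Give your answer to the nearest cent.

Risk-neutral probability p = (1 + 0.1 − 0.95)/(1.25 − 0.95) = 0.1500/0.3000 = 0.5000
Terminal stock prices: S_uu = 187.5, S_ud = 142.5, S_dd = 108.3
Terminal payoffs (S − K): max(75.5, 0) = 75.5, max(30.5, 0) = 30.5, max(-3.7, 0) = 0
Node u (S = 150): V_u = 1/1.1·[0.5000·75.5000 + 0.5000·30.5000] = 48.1818
Node d (S = 114): V_d = 1/1.1·[0.5000·30.5000 + 0.5000·0.0000] = 13.8636
Node 0 (S = 120): V_0 = 1/1.1·[0.5000·48.1818 + 0.5000·13.8636] = 28.2025

$28.20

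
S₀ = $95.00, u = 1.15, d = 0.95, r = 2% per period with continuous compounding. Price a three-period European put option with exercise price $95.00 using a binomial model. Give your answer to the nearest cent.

Risk-neutral probability p = (e^0.02 − 0.95)/(1.15 − 0.95) = 0.0702/0.2000 = 0.3510
Terminal stock prices: S_uuu = 144.5, S_uud = 119.4, S_udd = 98.6, S_ddd = 81.45
Terminal payoffs (K − S): max(-49.48, 0) = 0, max(-24.36, 0) = 0, max(-3.598, 0) = 0, max(13.55, 0) = 13.55
Node uu (S = 125.6): V_uu = e^(−0.02)·[0.3510·0.0000 + 0.6490·0.0000] = 0.0000
Node ud (S = 103.8): V_ud = e^(−0.02)·[0.3510·0.0000 + 0.6490·0.0000] = 0.0000
Node dd (S = 85.74): V_dd = e^(−0.02)·[0.3510·0.0000 + 0.6490·13.5494] = 8.6193
Node u (S = 109.2): V_u = e^(−0.02)·[0.3510·0.0000 + 0.6490·0.0000] = 0.0000
Node d (S = 90.25): V_d = e^(−0.02)·[0.3510·0.0000 + 0.6490·8.6193] = 5.4831
Node 0 (S = 95): V_0 = e^(−0.02)·[0.3510·0.0000 + 0.6490·5.4831] = 3.4880

$3.49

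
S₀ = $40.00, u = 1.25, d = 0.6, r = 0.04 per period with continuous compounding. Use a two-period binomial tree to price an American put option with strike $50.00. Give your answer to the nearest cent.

$12.07

Risk-neutral probability p = (e^0.04 − 0.6)/(1.25 − 0.6) = 0.4408/0.6500 = 0.6782
Terminal stock prices: S_uu = 62.5, S_ud = 30, S_dd = 14.4
Terminal payoffs (K − S): max(-12.5, 0) = 0, max(20, 0) = 20, max(35.6, 0) = 35.6
Node u (S = 50): continuation = e^(−0.04)·[0.6782·0.0000 + 0.3218·20.0000] = 6.1842; exercise value = 0.0000 ≤ continuation, so V_u = 6.1842
Node d (S = 24): continuation = e^(−0.04)·[0.6782·20.0000 + 0.3218·35.6000] = 24.0395; exercise value = 26.0000 > continuation, so V_d = 26.0000 (exercise)
Node 0 (S = 40): continuation = e^(−0.04)·[0.6782·6.1842 + 0.3218·26.0000] = 12.0690; exercise value = 10.0000 ≤ continuation, so V_0 = 12.0690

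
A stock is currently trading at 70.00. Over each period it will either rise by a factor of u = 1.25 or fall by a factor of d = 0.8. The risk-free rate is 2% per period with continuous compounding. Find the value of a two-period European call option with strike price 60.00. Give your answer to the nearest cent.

16.16

Risk-neutral probability p = (e^0.02 − 0.8)/(1.25 − 0.8) = 0.2202/0.4500 = 0.4893
Terminal stock prices: S_uu = 109.4, S_ud = 70, S_dd = 44.8
Terminal payoffs (S − K): max(49.38, 0) = 49.38, max(10, 0) = 10, max(-15.2, 0) = 0
Node u (S = 87.5): V_u = e^(−0.02)·[0.4893·49.3750 + 0.5107·10.0000] = 28.6881
Node d (S = 56): V_d = e^(−0.02)·[0.4893·10.0000 + 0.5107·0.0000] = 4.7965
Node 0 (S = 70): V_0 = e^(−0.02)·[0.4893·28.6881 + 0.5107·4.7965] = 16.1610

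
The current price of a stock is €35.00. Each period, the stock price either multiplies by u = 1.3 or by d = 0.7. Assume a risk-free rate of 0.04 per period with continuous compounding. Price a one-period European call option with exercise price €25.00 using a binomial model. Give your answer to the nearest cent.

Risk-neutral probability p = (e^0.04 − 0.7)/(1.3 − 0.7) = 0.3408/0.6000 = 0.5680
Terminal stock prices: S_u = 45.5, S_d = 24.5
Terminal payoffs (S − K): max(20.5, 0) = 20.5, max(-0.5, 0) = 0
Node 0 (S = 35): V_0 = e^(−0.04)·[0.5680·20.5000 + 0.4320·0.0000] = 11.1878

€11.19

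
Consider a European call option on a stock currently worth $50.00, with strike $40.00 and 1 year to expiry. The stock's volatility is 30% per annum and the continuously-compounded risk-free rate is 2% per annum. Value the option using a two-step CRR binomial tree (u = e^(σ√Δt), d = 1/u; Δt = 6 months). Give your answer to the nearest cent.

$12.79

CRR parameters: u = e^(σ√Δt) = e^(0.3·√0.5) = 1.2363, d = 1/u = 0.8089
Per-period rate: rΔt = 0.02·0.5 = 0.01, so R = e^0.01 = 1.0101
Risk-neutral probability p = (e^0.01 − 0.8089)/(1.2363 − 0.8089) = 0.2012/0.4275 = 0.4707
Terminal stock prices: S_uu = 76.42, S_ud = 50, S_dd = 32.71
Terminal payoffs (S − K): max(36.42, 0) = 36.42, max(10, 0) = 10, max(-7.287, 0) = 0
Node u (S = 61.82): V_u = e^(−0.01)·[0.4707·36.4233 + 0.5293·10.0000] = 22.2136
Node d (S = 40.44): V_d = e^(−0.01)·[0.4707·10.0000 + 0.5293·0.0000] = 4.6599
Node 0 (S = 50): V_0 = e^(−0.01)·[0.4707·22.2136 + 0.5293·4.6599] = 12.7934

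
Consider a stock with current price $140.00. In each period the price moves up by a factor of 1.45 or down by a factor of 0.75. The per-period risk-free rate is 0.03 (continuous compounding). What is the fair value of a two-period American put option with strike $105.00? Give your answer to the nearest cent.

$8.88

Risk-neutral probability p = (e^0.03 − 0.75)/(1.45 − 0.75) = 0.2805/0.7000 = 0.4006
Terminal stock prices: S_uu = 294.4, S_ud = 152.2, S_dd = 78.75
Terminal payoffs (K − S): max(-189.4, 0) = 0, max(-47.25, 0) = 0, max(26.25, 0) = 26.25
Node u (S = 203): continuation = e^(−0.03)·[0.4006·0.0000 + 0.5994·0.0000] = 0.0000; exercise value = 0.0000 ≤ continuation, so V_u = 0.0000
Node d (S = 105): continuation = e^(−0.03)·[0.4006·0.0000 + 0.5994·26.2500] = 15.2680; exercise value = 0.0000 ≤ continuation, so V_d = 15.2680
Node 0 (S = 140): continuation = e^(−0.03)·[0.4006·0.0000 + 0.5994·15.2680] = 8.8804; exercise value = 0.0000 ≤ continuation, so V_0 = 8.8804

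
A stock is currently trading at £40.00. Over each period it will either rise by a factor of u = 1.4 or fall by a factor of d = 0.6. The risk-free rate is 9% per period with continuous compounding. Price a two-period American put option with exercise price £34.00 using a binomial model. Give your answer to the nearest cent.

Risk-neutral probability p = (e^0.09 − 0.6)/(1.4 − 0.6) = 0.4942/0.8000 = 0.6177
Terminal stock prices: S_uu = 78.4, S_ud = 33.6, S_dd = 14.4
Terminal payoffs (K − S): max(-44.4, 0) = 0, max(0.4, 0) = 0.4, max(19.6, 0) = 19.6
Node u (S = 56): continuation = e^(−0.09)·[0.6177·0.0000 + 0.3823·0.4000] = 0.1398; exercise value = 0.0000 ≤ continuation, so V_u = 0.1398
Node d (S = 24): continuation = e^(−0.09)·[0.6177·0.4000 + 0.3823·19.6000] = 7.0737; exercise value = 10.0000 > continuation, so V_d = 10.0000 (exercise)
Node 0 (S = 40): continuation = e^(−0.09)·[0.6177·0.1398 + 0.3823·10.0000] = 3.5727; exercise value = 0.0000 ≤ continuation, so V_0 = 3.5727

£3.57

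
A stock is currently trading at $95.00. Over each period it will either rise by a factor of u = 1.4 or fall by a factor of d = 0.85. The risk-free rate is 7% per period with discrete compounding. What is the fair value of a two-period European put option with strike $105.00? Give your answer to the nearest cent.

Risk-neutral probability p = (1 + 0.07 − 0.85)/(1.4 − 0.85) = 0.2200/0.5500 = 0.4000
Terminal stock prices: S_uu = 186.2, S_ud = 113, S_dd = 68.64
Terminal payoffs (K − S): max(-81.2, 0) = 0, max(-8.05, 0) = 0, max(36.36, 0) = 36.36
Node u (S = 133): V_u = 1/1.07·[0.4000·0.0000 + 0.6000·0.0000] = 0.0000
Node d (S = 80.75): V_d = 1/1.07·[0.4000·0.0000 + 0.6000·36.3625] = 20.3902
Node 0 (S = 95): V_0 = 1/1.07·[0.4000·0.0000 + 0.6000·20.3902] = 11.4337

$11.43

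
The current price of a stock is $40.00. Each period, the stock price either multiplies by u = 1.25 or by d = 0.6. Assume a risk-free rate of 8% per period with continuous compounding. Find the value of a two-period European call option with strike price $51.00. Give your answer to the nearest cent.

Risk-neutral probability p = (e^0.08 − 0.6)/(1.25 − 0.6) = 0.4833/0.6500 = 0.7435
Terminal stock prices: S_uu = 62.5, S_ud = 30, S_dd = 14.4
Terminal payoffs (S − K): max(11.5, 0) = 11.5, max(-21, 0) = 0, max(-36.6, 0) = 0
Node u (S = 50): V_u = e^(−0.08)·[0.7435·11.5000 + 0.2565·0.0000] = 7.8931
Node d (S = 24): V_d = e^(−0.08)·[0.7435·0.0000 + 0.2565·0.0000] = 0.0000
Node 0 (S = 40): V_0 = e^(−0.08)·[0.7435·7.8931 + 0.2565·0.0000] = 5.4174

$5.42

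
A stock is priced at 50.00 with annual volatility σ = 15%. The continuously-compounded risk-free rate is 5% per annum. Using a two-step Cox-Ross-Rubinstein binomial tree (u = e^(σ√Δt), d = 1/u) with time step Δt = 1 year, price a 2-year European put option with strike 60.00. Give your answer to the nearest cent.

CRR parameters: u = e^(σ√Δt) = e^(0.15·√1) = 1.1618, d = 1/u = 0.8607
Per-period rate: rΔt = 0.05·1 = 0.05, so R = e^0.05 = 1.0513
Risk-neutral probability p = (e^0.05 − 0.8607)/(1.1618 − 0.8607) = 0.1906/0.3011 = 0.6328
Terminal stock prices: S_uu = 67.49, S_ud = 50, S_dd = 37.04
Terminal payoffs (K − S): max(-7.493, 0) = 0, max(10, 0) = 10, max(22.96, 0) = 22.96
Node u (S = 58.09): V_u = e^(−0.05)·[0.6328·0.0000 + 0.3672·10.0000] = 3.4926
Node d (S = 43.04): V_d = e^(−0.05)·[0.6328·10.0000 + 0.3672·22.9591] = 14.0384
Node 0 (S = 50): V_0 = e^(−0.05)·[0.6328·3.4926 + 0.3672·14.0384] = 7.0055

7.01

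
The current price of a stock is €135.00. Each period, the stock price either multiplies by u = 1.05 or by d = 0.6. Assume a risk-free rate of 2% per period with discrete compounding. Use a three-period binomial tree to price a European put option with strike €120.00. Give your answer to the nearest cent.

€5.87

Risk-neutral probability p = (1 + 0.02 − 0.6)/(1.05 − 0.6) = 0.4200/0.4500 = 0.9333
Terminal stock prices: S_uuu = 156.3, S_uud = 89.3, S_udd = 51.03, S_ddd = 29.16
Terminal payoffs (K − S): max(-36.28, 0) = 0, max(30.7, 0) = 30.7, max(68.97, 0) = 68.97, max(90.84, 0) = 90.84
Node uu (S = 148.8): V_uu = 1/1.02·[0.9333·0.0000 + 0.0667·30.6975] = 2.0064
Node ud (S = 85.05): V_ud = 1/1.02·[0.9333·30.6975 + 0.0667·68.9700] = 32.5971
Node dd (S = 48.6): V_dd = 1/1.02·[0.9333·68.9700 + 0.0667·90.8400] = 69.0471
Node u (S = 141.8): V_u = 1/1.02·[0.9333·2.0064 + 0.0667·32.5971] = 3.9664
Node d (S = 81): V_d = 1/1.02·[0.9333·32.5971 + 0.0667·69.0471] = 34.3403
Node 0 (S = 135): V_0 = 1/1.02·[0.9333·3.9664 + 0.0667·34.3403] = 5.8739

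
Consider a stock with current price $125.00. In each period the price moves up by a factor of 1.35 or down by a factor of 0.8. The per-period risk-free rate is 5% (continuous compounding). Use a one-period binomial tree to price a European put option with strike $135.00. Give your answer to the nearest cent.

$18.08

Risk-neutral probability p = (e^0.05 − 0.8)/(1.35 − 0.8) = 0.2513/0.5500 = 0.4569
Terminal stock prices: S_u = 168.8, S_d = 100
Terminal payoffs (K − S): max(-33.75, 0) = 0, max(35, 0) = 35
Node 0 (S = 125): V_0 = e^(−0.05)·[0.4569·0.0000 + 0.5431·35.0000] = 18.0829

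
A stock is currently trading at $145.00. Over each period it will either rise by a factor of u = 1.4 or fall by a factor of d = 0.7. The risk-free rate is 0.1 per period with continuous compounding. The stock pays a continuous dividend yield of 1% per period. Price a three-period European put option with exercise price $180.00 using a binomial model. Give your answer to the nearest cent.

$27.28

Per-period risk-free factor R = e^0.1 = 1.1052; dividend-adjusted growth = e^(0.1−0.01) = 1.0942.
Risk-neutral probability p = (1.0942 − 0.7)/(1.4 − 0.7) = 0.3942/0.7000 = 0.5631
Terminal stock prices: S_uuu = 397.9, S_uud = 198.9, S_udd = 99.47, S_ddd = 49.73
Terminal payoffs (K − S): max(-217.9, 0) = 0, max(-18.94, 0) = 0, max(80.53, 0) = 80.53, max(130.3, 0) = 130.3
Node uu (S = 284.2): V_uu = e^(−0.1)·[0.5631·0.0000 + 0.4369·0.0000] = 0.0000
Node ud (S = 142.1): V_ud = e^(−0.1)·[0.5631·0.0000 + 0.4369·80.5300] = 31.8350
Node dd (S = 71.05): V_dd = e^(−0.1)·[0.5631·80.5300 + 0.4369·130.2650] = 92.5277
Node u (S = 203): V_u = e^(−0.1)·[0.5631·0.0000 + 0.4369·31.8350] = 12.5849
Node d (S = 101.5): V_d = e^(−0.1)·[0.5631·31.8350 + 0.4369·92.5277] = 52.7984
Node 0 (S = 145): V_0 = e^(−0.1)·[0.5631·12.5849 + 0.4369·52.7984] = 27.2844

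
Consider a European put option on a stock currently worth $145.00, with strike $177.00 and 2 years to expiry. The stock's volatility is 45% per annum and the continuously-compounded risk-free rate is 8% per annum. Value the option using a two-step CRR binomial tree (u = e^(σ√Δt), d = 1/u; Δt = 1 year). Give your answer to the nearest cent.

$40.93

CRR parameters: u = e^(σ√Δt) = e^(0.45·√1) = 1.5683, d = 1/u = 0.6376
Per-period rate: rΔt = 0.08·1 = 0.08, so R = e^0.08 = 1.0833
Risk-neutral probability p = (e^0.08 − 0.6376)/(1.5683 − 0.6376) = 0.4457/0.9307 = 0.4789
Terminal stock prices: S_uu = 356.6, S_ud = 145, S_dd = 58.95
Terminal payoffs (K − S): max(-179.6, 0) = 0, max(32, 0) = 32, max(118, 0) = 118
Node u (S = 227.4): V_u = e^(−0.08)·[0.4789·0.0000 + 0.5211·32.0000] = 15.3946
Node d (S = 92.46): V_d = e^(−0.08)·[0.4789·32.0000 + 0.5211·118.0474] = 70.9355
Node 0 (S = 145): V_0 = e^(−0.08)·[0.4789·15.3946 + 0.5211·70.9355] = 40.9307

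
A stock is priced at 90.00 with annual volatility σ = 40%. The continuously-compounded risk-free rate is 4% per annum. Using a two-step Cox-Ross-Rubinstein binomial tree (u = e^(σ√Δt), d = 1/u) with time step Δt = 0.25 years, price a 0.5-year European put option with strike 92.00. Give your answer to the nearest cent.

CRR parameters: u = e^(σ√Δt) = e^(0.4·√0.25) = 1.2214, d = 1/u = 0.8187
Per-period rate: rΔt = 0.04·0.25 = 0.01, so R = e^0.01 = 1.0101
Risk-neutral probability p = (e^0.01 − 0.8187)/(1.2214 − 0.8187) = 0.1913/0.4027 = 0.4751
Terminal stock prices: S_uu = 134.3, S_ud = 90, S_dd = 60.33
Terminal payoffs (K − S): max(-42.26, 0) = 0, max(2, 0) = 2, max(31.67, 0) = 31.67
Node u (S = 109.9): V_u = e^(−0.01)·[0.4751·0.0000 + 0.5249·2.0000] = 1.0393
Node d (S = 73.69): V_d = e^(−0.01)·[0.4751·2.0000 + 0.5249·31.6712] = 17.3988
Node 0 (S = 90): V_0 = e^(−0.01)·[0.4751·1.0393 + 0.5249·17.3988] = 9.5302

9.53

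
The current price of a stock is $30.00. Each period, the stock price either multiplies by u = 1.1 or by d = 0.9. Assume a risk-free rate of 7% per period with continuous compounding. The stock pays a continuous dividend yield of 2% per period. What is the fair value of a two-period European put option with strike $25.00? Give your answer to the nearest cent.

Per-period risk-free factor R = e^0.07 = 1.0725; dividend-adjusted growth = e^(0.07−0.02) = 1.0513.
Risk-neutral probability p = (1.0513 − 0.9)/(1.1 − 0.9) = 0.1513/0.2000 = 0.7564
Terminal stock prices: S_uu = 36.3, S_ud = 29.7, S_dd = 24.3
Terminal payoffs (K − S): max(-11.3, 0) = 0, max(-4.7, 0) = 0, max(0.7, 0) = 0.7
Node u (S = 33): V_u = e^(−0.07)·[0.7564·0.0000 + 0.2436·0.0000] = 0.0000
Node d (S = 27): V_d = e^(−0.07)·[0.7564·0.0000 + 0.2436·0.7000] = 0.1590
Node 0 (S = 30): V_0 = e^(−0.07)·[0.7564·0.0000 + 0.2436·0.1590] = 0.0361

$0.04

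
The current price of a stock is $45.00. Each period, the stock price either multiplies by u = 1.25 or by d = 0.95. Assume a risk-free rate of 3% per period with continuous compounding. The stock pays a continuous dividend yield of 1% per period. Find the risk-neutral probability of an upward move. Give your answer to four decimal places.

Per-period risk-free factor R = e^0.03 = 1.0305; dividend-adjusted growth = e^(0.03−0.01) = 1.0202.
Risk-neutral probability p = (1.0202 − 0.95)/(1.25 − 0.95) = 0.0702/0.3000 = 0.2340

p = 0.2340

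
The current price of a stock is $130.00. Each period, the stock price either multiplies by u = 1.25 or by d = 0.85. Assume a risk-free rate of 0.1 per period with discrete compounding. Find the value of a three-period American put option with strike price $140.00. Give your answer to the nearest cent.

Risk-neutral probability p = (1 + 0.1 − 0.85)/(1.25 − 0.85) = 0.2500/0.4000 = 0.6250
Terminal stock prices: S_uuu = 253.9, S_uud = 172.7, S_udd = 117.4, S_ddd = 79.84
Terminal payoffs (K − S): max(-113.9, 0) = 0, max(-32.66, 0) = 0, max(22.59, 0) = 22.59, max(60.16, 0) = 60.16
Node uu (S = 203.1): continuation = 1/1.1·[0.6250·0.0000 + 0.3750·0.0000] = 0.0000; exercise value = 0.0000 ≤ continuation, so V_uu = 0.0000
Node ud (S = 138.1): continuation = 1/1.1·[0.6250·0.0000 + 0.3750·22.5938] = 7.7024; exercise value = 1.8750 ≤ continuation, so V_ud = 7.7024
Node dd (S = 93.92): continuation = 1/1.1·[0.6250·22.5938 + 0.3750·60.1638] = 33.3477; exercise value = 46.0750 > continuation, so V_dd = 46.0750 (exercise)
Node u (S = 162.5): continuation = 1/1.1·[0.6250·0.0000 + 0.3750·7.7024] = 2.6258; exercise value = 0.0000 ≤ continuation, so V_u = 2.6258
Node d (S = 110.5): continuation = 1/1.1·[0.6250·7.7024 + 0.3750·46.0750] = 20.0838; exercise value = 29.5000 > continuation, so V_d = 29.5000 (exercise)
Node 0 (S = 130): continuation = 1/1.1·[0.6250·2.6258 + 0.3750·29.5000] = 11.5488; exercise value = 10.0000 ≤ continuation, so V_0 = 11.5488

$11.55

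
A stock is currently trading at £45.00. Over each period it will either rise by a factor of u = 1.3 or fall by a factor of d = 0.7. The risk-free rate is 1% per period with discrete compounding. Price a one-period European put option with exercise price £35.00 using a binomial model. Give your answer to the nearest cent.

Risk-neutral probability p = (1 + 0.01 − 0.7)/(1.3 − 0.7) = 0.3100/0.6000 = 0.5167
Terminal stock prices: S_u = 58.5, S_d = 31.5
Terminal payoffs (K − S): max(-23.5, 0) = 0, max(3.5, 0) = 3.5
Node 0 (S = 45): V_0 = 1/1.01·[0.5167·0.0000 + 0.4833·3.5000] = 1.6749

£1.67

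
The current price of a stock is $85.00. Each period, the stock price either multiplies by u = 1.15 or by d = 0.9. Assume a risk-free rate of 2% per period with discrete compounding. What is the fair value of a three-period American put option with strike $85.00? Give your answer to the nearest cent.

Risk-neutral probability p = (1 + 0.02 − 0.9)/(1.15 − 0.9) = 0.1200/0.2500 = 0.4800
Terminal stock prices: S_uuu = 129.3, S_uud = 101.2, S_udd = 79.18, S_ddd = 61.97
Terminal payoffs (K − S): max(-44.27, 0) = 0, max(-16.17, 0) = 0, max(5.823, 0) = 5.823, max(23.03, 0) = 23.03
Node uu (S = 112.4): continuation = 1/1.02·[0.4800·0.0000 + 0.5200·0.0000] = 0.0000; exercise value = 0.0000 ≤ continuation, so V_uu = 0.0000
Node ud (S = 87.97): continuation = 1/1.02·[0.4800·0.0000 + 0.5200·5.8225] = 2.9683; exercise value = 0.0000 ≤ continuation, so V_ud = 2.9683
Node dd (S = 68.85): continuation = 1/1.02·[0.4800·5.8225 + 0.5200·23.0350] = 14.4833; exercise value = 16.1500 > continuation, so V_dd = 16.1500 (exercise)
Node u (S = 97.75): continuation = 1/1.02·[0.4800·0.0000 + 0.5200·2.9683] = 1.5133; exercise value = 0.0000 ≤ continuation, so V_u = 1.5133
Node d (S = 76.5): continuation = 1/1.02·[0.4800·2.9683 + 0.5200·16.1500] = 9.6302; exercise value = 8.5000 ≤ continuation, so V_d = 9.6302
Node 0 (S = 85): continuation = 1/1.02·[0.4800·1.5133 + 0.5200·9.6302] = 5.6216; exercise value = 0.0000 ≤ continuation, so V_0 = 5.6216

$5.62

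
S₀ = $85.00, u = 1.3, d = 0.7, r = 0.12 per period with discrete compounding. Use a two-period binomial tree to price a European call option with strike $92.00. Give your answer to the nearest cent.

Risk-neutral probability p = (1 + 0.12 − 0.7)/(1.3 − 0.7) = 0.4200/0.6000 = 0.7000
Terminal stock prices: S_uu = 143.7, S_ud = 77.35, S_dd = 41.65
Terminal payoffs (S − K): max(51.65, 0) = 51.65, max(-14.65, 0) = 0, max(-50.35, 0) = 0
Node u (S = 110.5): V_u = 1/1.12·[0.7000·51.6500 + 0.3000·0.0000] = 32.2813
Node d (S = 59.5): V_d = 1/1.12·[0.7000·0.0000 + 0.3000·0.0000] = 0.0000
Node 0 (S = 85): V_0 = 1/1.12·[0.7000·32.2813 + 0.3000·0.0000] = 20.1758

$20.18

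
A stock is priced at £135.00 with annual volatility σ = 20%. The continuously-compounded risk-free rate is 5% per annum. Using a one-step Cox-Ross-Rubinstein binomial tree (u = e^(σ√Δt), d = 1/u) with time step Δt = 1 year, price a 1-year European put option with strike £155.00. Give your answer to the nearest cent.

£17.87

CRR parameters: u = e^(σ√Δt) = e^(0.2·√1) = 1.2214, d = 1/u = 0.8187
Per-period rate: rΔt = 0.05·1 = 0.05, so R = e^0.05 = 1.0513
Risk-neutral probability p = (e^0.05 − 0.8187)/(1.2214 − 0.8187) = 0.2325/0.4027 = 0.5775
Terminal stock prices: S_u = 164.9, S_d = 110.5
Terminal payoffs (K − S): max(-9.889, 0) = 0, max(44.47, 0) = 44.47
Node 0 (S = 135): V_0 = e^(−0.05)·[0.5775·0.0000 + 0.4225·44.4713] = 17.8731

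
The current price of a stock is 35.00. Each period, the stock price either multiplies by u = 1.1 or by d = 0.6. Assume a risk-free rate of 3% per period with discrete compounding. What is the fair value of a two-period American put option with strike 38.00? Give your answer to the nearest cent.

4.00

Risk-neutral probability p = (1 + 0.03 − 0.6)/(1.1 − 0.6) = 0.4300/0.5000 = 0.8600
Terminal stock prices: S_uu = 42.35, S_ud = 23.1, S_dd = 12.6
Terminal payoffs (K − S): max(-4.35, 0) = 0, max(14.9, 0) = 14.9, max(25.4, 0) = 25.4
Node u (S = 38.5): continuation = 1/1.03·[0.8600·0.0000 + 0.1400·14.9000] = 2.0252; exercise value = 0.0000 ≤ continuation, so V_u = 2.0252
Node d (S = 21): continuation = 1/1.03·[0.8600·14.9000 + 0.1400·25.4000] = 15.8932; exercise value = 17.0000 > continuation, so V_d = 17.0000 (exercise)
Node 0 (S = 35): continuation = 1/1.03·[0.8600·2.0252 + 0.1400·17.0000] = 4.0017; exercise value = 3.0000 ≤ continuation, so V_0 = 4.0017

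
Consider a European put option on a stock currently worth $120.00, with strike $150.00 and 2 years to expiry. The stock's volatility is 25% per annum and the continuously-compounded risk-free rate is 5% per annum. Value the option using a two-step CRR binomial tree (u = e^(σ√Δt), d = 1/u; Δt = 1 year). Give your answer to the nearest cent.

$28.32

CRR parameters: u = e^(σ√Δt) = e^(0.25·√1) = 1.2840, d = 1/u = 0.7788
Per-period rate: rΔt = 0.05·1 = 0.05, so R = e^0.05 = 1.0513
Risk-neutral probability p = (e^0.05 − 0.7788)/(1.2840 − 0.7788) = 0.2725/0.5052 = 0.5393
Terminal stock prices: S_uu = 197.8, S_ud = 120, S_dd = 72.78
Terminal payoffs (K − S): max(-47.85, 0) = 0, max(30, 0) = 30, max(77.22, 0) = 77.22
Node u (S = 154.1): V_u = e^(−0.05)·[0.5393·0.0000 + 0.4607·30.0000] = 13.1468
Node d (S = 93.46): V_d = e^(−0.05)·[0.5393·30.0000 + 0.4607·77.2163] = 49.2283
Node 0 (S = 120): V_0 = e^(−0.05)·[0.5393·13.1468 + 0.4607·49.2283] = 28.3175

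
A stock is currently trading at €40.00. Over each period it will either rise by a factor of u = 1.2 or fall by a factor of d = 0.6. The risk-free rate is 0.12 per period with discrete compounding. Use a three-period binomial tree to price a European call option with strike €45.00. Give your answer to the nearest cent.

Risk-neutral probability p = (1 + 0.12 − 0.6)/(1.2 − 0.6) = 0.5200/0.6000 = 0.8667
Terminal stock prices: S_uuu = 69.12, S_uud = 34.56, S_udd = 17.28, S_ddd = 8.64
Terminal payoffs (S − K): max(24.12, 0) = 24.12, max(-10.44, 0) = 0, max(-27.72, 0) = 0, max(-36.36, 0) = 0
Node uu (S = 57.6): V_uu = 1/1.12·[0.8667·24.1200 + 0.1333·0.0000] = 18.6643
Node ud (S = 28.8): V_ud = 1/1.12·[0.8667·0.0000 + 0.1333·0.0000] = 0.0000
Node dd (S = 14.4): V_dd = 1/1.12·[0.8667·0.0000 + 0.1333·0.0000] = 0.0000
Node u (S = 48): V_u = 1/1.12·[0.8667·18.6643 + 0.1333·0.0000] = 14.4426
Node d (S = 24): V_d = 1/1.12·[0.8667·0.0000 + 0.1333·0.0000] = 0.0000
Node 0 (S = 40): V_0 = 1/1.12·[0.8667·14.4426 + 0.1333·0.0000] = 11.1758

€11.18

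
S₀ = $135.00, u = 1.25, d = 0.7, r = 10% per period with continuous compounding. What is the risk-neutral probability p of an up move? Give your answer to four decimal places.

Risk-neutral probability p = (e^0.1 − 0.7)/(1.25 − 0.7) = 0.4052/0.5500 = 0.7367

p = 0.7367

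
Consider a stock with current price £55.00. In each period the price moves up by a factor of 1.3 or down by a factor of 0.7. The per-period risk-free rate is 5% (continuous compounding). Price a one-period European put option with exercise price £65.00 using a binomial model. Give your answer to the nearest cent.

£10.45

Risk-neutral probability p = (e^0.05 − 0.7)/(1.3 − 0.7) = 0.3513/0.6000 = 0.5855
Terminal stock prices: S_u = 71.5, S_d = 38.5
Terminal payoffs (K − S): max(-6.5, 0) = 0, max(26.5, 0) = 26.5
Node 0 (S = 55): V_0 = e^(−0.05)·[0.5855·0.0000 + 0.4145·26.5000] = 10.4498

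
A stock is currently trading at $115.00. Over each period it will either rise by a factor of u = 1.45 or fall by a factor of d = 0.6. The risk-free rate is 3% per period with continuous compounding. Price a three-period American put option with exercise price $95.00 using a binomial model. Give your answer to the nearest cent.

Risk-neutral probability p = (e^0.03 − 0.6)/(1.45 − 0.6) = 0.4305/0.8500 = 0.5064
Terminal stock prices: S_uuu = 350.6, S_uud = 145.1, S_udd = 60.03, S_ddd = 24.84
Terminal payoffs (K − S): max(-255.6, 0) = 0, max(-50.07, 0) = 0, max(34.97, 0) = 34.97, max(70.16, 0) = 70.16
Node uu (S = 241.8): continuation = e^(−0.03)·[0.5064·0.0000 + 0.4936·0.0000] = 0.0000; exercise value = 0.0000 ≤ continuation, so V_uu = 0.0000
Node ud (S = 100): continuation = e^(−0.03)·[0.5064·0.0000 + 0.4936·34.9700] = 16.7505; exercise value = 0.0000 ≤ continuation, so V_ud = 16.7505
Node dd (S = 41.4): continuation = e^(−0.03)·[0.5064·34.9700 + 0.4936·70.1600] = 50.7923; exercise value = 53.6000 > continuation, so V_dd = 53.6000 (exercise)
Node u (S = 166.8): continuation = e^(−0.03)·[0.5064·0.0000 + 0.4936·16.7505] = 8.0234; exercise value = 0.0000 ≤ continuation, so V_u = 8.0234
Node d (S = 69): continuation = e^(−0.03)·[0.5064·16.7505 + 0.4936·53.6000] = 33.9062; exercise value = 26.0000 ≤ continuation, so V_d = 33.9062
Node 0 (S = 115): continuation = e^(−0.03)·[0.5064·8.0234 + 0.4936·33.9062] = 20.1840; exercise value = 0.0000 ≤ continuation, so V_0 = 20.1840

$20.18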